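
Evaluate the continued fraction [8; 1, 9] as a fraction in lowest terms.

89/10

Fold from the inside: start with 9/1.
  1 + 1/9 = 10/9
  8 + 9/10 = 89/10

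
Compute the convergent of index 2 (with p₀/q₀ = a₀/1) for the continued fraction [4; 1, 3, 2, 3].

19/4

Using pₖ = aₖpₖ₋₁ + pₖ₋₂, qₖ = aₖqₖ₋₁ + qₖ₋₂ (with p₋₁=1, p₋₂=0, q₋₁=0, q₋₂=1):
  k=0: a=4, p=4, q=1
  k=1: a=1, p=5, q=1
  k=2: a=3, p=19, q=4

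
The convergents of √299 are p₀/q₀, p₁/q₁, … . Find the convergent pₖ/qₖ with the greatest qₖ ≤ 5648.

43108/2493

√299 = [17; 3, 2, 3, 34, …] (period length 4).
Convergents:
  p_0/q_0 = 17/1
  p_1/q_1 = 52/3
  p_2/q_2 = 121/7
  p_3/q_3 = 415/24
  p_4/q_4 = 14231/823
  p_5/q_5 = 43108/2493
  p_6/q_6 = 100447/5809
q_5 = 2493 ≤ 5648 < 5809 = q_6, so the answer is 43108/2493.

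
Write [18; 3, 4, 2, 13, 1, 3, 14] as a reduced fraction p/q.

429870/23477

Fold from the inside: start with 14/1.
  3 + 1/14 = 43/14
  1 + 14/43 = 57/43
  13 + 43/57 = 784/57
  2 + 57/784 = 1625/784
  4 + 784/1625 = 7284/1625
  3 + 1625/7284 = 23477/7284
  18 + 7284/23477 = 429870/23477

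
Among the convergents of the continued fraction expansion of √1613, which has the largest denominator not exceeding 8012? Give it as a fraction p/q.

119121/2966

√1613 = [40; 6, 6, 80, …] (period length 3).
Convergents:
  p_0/q_0 = 40/1
  p_1/q_1 = 241/6
  p_2/q_2 = 1486/37
  p_3/q_3 = 119121/2966
  p_4/q_4 = 716212/17833
q_3 = 2966 ≤ 8012 < 17833 = q_4, so the answer is 119121/2966.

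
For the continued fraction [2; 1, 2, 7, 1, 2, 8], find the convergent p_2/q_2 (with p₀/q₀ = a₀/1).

Using pₖ = aₖpₖ₋₁ + pₖ₋₂, qₖ = aₖqₖ₋₁ + qₖ₋₂ (with p₋₁=1, p₋₂=0, q₋₁=0, q₋₂=1):
  k=0: a=2, p=2, q=1
  k=1: a=1, p=3, q=1
  k=2: a=2, p=8, q=3

8/3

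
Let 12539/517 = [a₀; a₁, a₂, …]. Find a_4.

1

12539 = 24·517 + 131   →  a_0 = 24
517 = 3·131 + 124   →  a_1 = 3
131 = 1·124 + 7   →  a_2 = 1
124 = 17·7 + 5   →  a_3 = 17
7 = 1·5 + 2   →  a_4 = 1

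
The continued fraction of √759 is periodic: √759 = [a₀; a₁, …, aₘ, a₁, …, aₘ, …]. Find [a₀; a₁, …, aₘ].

[27; 1, 1, 4, 1, 1, 54]

a₀ = ⌊√759⌋ = 27.
With m₀=0, d₀=1 and mₖ₊₁ = dₖaₖ − mₖ, dₖ₊₁ = (n − mₖ₊₁²)/dₖ, aₖ₊₁ = ⌊(a₀+mₖ₊₁)/dₖ₊₁⌋:
  k=1: m=27, d=30, a=1
  k=2: m=3, d=25, a=1
  k=3: m=22, d=11, a=4
  k=4: m=22, d=25, a=1
  k=5: m=3, d=30, a=1
  k=6: m=27, d=1, a=54
d=1 and a=2a₀=54 at k=6, so the next step gives (m, d) = (27, 30) again — its k=1 value — and the period has length 6.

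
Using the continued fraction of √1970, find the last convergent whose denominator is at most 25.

577/13

√1970 = [44; 2, 1, 1, 2, 88, …] (period length 5).
Convergents:
  p_0/q_0 = 44/1
  p_1/q_1 = 89/2
  p_2/q_2 = 133/3
  p_3/q_3 = 222/5
  p_4/q_4 = 577/13
  p_5/q_5 = 50998/1149
q_4 = 13 ≤ 25 < 1149 = q_5, so the answer is 577/13.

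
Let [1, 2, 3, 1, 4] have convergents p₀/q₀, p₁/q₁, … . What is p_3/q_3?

13/9

Using pₖ = aₖpₖ₋₁ + pₖ₋₂, qₖ = aₖqₖ₋₁ + qₖ₋₂ (with p₋₁=1, p₋₂=0, q₋₁=0, q₋₂=1):
  k=0: a=1, p=1, q=1
  k=1: a=2, p=3, q=2
  k=2: a=3, p=10, q=7
  k=3: a=1, p=13, q=9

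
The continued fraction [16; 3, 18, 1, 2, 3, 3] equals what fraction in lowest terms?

Using pₖ = aₖpₖ₋₁ + pₖ₋₂ and qₖ = aₖqₖ₋₁ + qₖ₋₂:
  k=0: a=16, p=16, q=1
  k=1: a=3, p=49, q=3
  k=2: a=18, p=898, q=55
  k=3: a=1, p=947, q=58
  k=4: a=2, p=2792, q=171
  k=5: a=3, p=9323, q=571
  k=6: a=3, p=30761, q=1884

30761/1884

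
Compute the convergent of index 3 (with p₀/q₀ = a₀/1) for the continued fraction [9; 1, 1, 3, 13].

67/7

Using pₖ = aₖpₖ₋₁ + pₖ₋₂, qₖ = aₖqₖ₋₁ + qₖ₋₂ (with p₋₁=1, p₋₂=0, q₋₁=0, q₋₂=1):
  k=0: a=9, p=9, q=1
  k=1: a=1, p=10, q=1
  k=2: a=1, p=19, q=2
  k=3: a=3, p=67, q=7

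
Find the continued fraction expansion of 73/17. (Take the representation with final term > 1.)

73 = 4·17 + 5
17 = 3·5 + 2
5 = 2·2 + 1
2 = 2·1 + 0  (stop)
So 73/17 = [4; 3, 2, 2].

[4; 3, 2, 2]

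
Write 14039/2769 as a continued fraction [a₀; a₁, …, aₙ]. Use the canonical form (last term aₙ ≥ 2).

14039 = 5×2769 + 194
2769 = 14×194 + 53
194 = 3×53 + 35
53 = 1×35 + 18
35 = 1×18 + 17
18 = 1×17 + 1
17 = 17×1 + 0  (stop)
So 14039/2769 = [5; 14, 3, 1, 1, 1, 17].

[5; 14, 3, 1, 1, 1, 17]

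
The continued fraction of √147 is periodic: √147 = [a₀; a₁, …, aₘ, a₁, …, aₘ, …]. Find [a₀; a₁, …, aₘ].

[12; 8, 24]

a₀ = ⌊√147⌋ = 12.
With m₀=0, d₀=1 and mₖ₊₁ = dₖaₖ − mₖ, dₖ₊₁ = (n − mₖ₊₁²)/dₖ, aₖ₊₁ = ⌊(a₀+mₖ₊₁)/dₖ₊₁⌋:
  k=1: m=12, d=3, a=8
  k=2: m=12, d=1, a=24
d=1 and a=2a₀=24 at k=2, so the next step gives (m, d) = (12, 3) again — its k=1 value — and the period has length 2.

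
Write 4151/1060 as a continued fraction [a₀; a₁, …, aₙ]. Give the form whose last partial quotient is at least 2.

[3; 1, 10, 1, 10, 8]

4151 = 3*1060 + 971
1060 = 1*971 + 89
971 = 10*89 + 81
89 = 1*81 + 8
81 = 10*8 + 1
8 = 8*1 + 0  (stop)
So 4151/1060 = [3; 1, 10, 1, 10, 8].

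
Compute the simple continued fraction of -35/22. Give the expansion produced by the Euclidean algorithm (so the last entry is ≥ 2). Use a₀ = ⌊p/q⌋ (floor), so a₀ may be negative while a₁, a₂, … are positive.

-35 = -2*22 + 9
22 = 2*9 + 4
9 = 2*4 + 1
4 = 4*1 + 0  (stop)
So -35/22 = [-2; 2, 2, 4].

[-2; 2, 2, 4]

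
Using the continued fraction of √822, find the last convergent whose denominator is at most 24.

√822 = [28; 1, 2, 28, 2, 1, 56, …] (period length 6).
Convergents:
  p_0/q_0 = 28/1
  p_1/q_1 = 29/1
  p_2/q_2 = 86/3
  p_3/q_3 = 2437/85
q_2 = 3 ≤ 24 < 85 = q_3, so the answer is 86/3.

86/3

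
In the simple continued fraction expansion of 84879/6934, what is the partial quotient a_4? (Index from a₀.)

84879 = 12·6934 + 1671   →  a_0 = 12
6934 = 4·1671 + 250   →  a_1 = 4
1671 = 6·250 + 171   →  a_2 = 6
250 = 1·171 + 79   →  a_3 = 1
171 = 2·79 + 13   →  a_4 = 2

2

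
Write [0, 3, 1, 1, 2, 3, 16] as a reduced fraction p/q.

277/994

Fold from the inside: start with 16/1.
  3 + 1/16 = 49/16
  2 + 16/49 = 114/49
  1 + 49/114 = 163/114
  1 + 114/163 = 277/163
  3 + 163/277 = 994/277
  0 + 277/994 = 277/994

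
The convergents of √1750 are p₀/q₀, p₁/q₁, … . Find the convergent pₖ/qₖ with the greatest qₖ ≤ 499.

20791/497

√1750 = [41; 1, 4, 1, 82, …] (period length 4).
Convergents:
  p_0/q_0 = 41/1
  p_1/q_1 = 42/1
  p_2/q_2 = 209/5
  p_3/q_3 = 251/6
  p_4/q_4 = 20791/497
  p_5/q_5 = 21042/503
q_4 = 497 ≤ 499 < 503 = q_5, so the answer is 20791/497.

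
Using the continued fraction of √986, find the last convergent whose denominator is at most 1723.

49299/1570

√986 = [31; 2, 2, 62, …] (period length 3).
Convergents:
  p_0/q_0 = 31/1
  p_1/q_1 = 63/2
  p_2/q_2 = 157/5
  p_3/q_3 = 9797/312
  p_4/q_4 = 19751/629
  p_5/q_5 = 49299/1570
  p_6/q_6 = 3076289/97969
q_5 = 1570 ≤ 1723 < 97969 = q_6, so the answer is 49299/1570.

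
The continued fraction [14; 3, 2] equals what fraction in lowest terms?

100/7

Fold from the inside: start with 2/1.
  3 + 1/2 = 7/2
  14 + 2/7 = 100/7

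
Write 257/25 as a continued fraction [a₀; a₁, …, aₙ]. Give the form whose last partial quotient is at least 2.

257 = 10·25 + 7
25 = 3·7 + 4
7 = 1·4 + 3
4 = 1·3 + 1
3 = 3·1 + 0  (stop)
So 257/25 = [10; 3, 1, 1, 3].

[10; 3, 1, 1, 3]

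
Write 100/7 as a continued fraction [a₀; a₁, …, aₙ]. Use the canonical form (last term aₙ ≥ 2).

[14; 3, 2]

100 = 14×7 + 2
7 = 3×2 + 1
2 = 2×1 + 0  (stop)
So 100/7 = [14; 3, 2].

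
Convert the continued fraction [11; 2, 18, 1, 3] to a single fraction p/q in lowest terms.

Fold from the inside: start with 3/1.
  1 + 1/3 = 4/3
  18 + 3/4 = 75/4
  2 + 4/75 = 154/75
  11 + 75/154 = 1769/154

1769/154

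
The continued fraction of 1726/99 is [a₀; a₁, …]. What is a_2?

1726 = 17·99 + 43   →  a_0 = 17
99 = 2·43 + 13   →  a_1 = 2
43 = 3·13 + 4   →  a_2 = 3

3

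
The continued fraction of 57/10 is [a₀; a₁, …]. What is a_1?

57 = 5·10 + 7   →  a_0 = 5
10 = 1·7 + 3   →  a_1 = 1

1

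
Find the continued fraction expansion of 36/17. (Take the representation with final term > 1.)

36 = 2·17 + 2
17 = 8·2 + 1
2 = 2·1 + 0  (stop)
So 36/17 = [2; 8, 2].

[2; 8, 2]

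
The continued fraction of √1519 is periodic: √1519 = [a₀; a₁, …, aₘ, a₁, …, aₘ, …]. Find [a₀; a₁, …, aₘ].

a₀ = ⌊√1519⌋ = 38.
With m₀=0, d₀=1 and mₖ₊₁ = dₖaₖ − mₖ, dₖ₊₁ = (n − mₖ₊₁²)/dₖ, aₖ₊₁ = ⌊(a₀+mₖ₊₁)/dₖ₊₁⌋:
  k=1: m=38, d=75, a=1
  k=2: m=37, d=2, a=37
  k=3: m=37, d=75, a=1
  k=4: m=38, d=1, a=76
d=1 and a=2a₀=76 at k=4, so the next step gives (m, d) = (38, 75) again — its k=1 value — and the period has length 4.

[38; 1, 37, 1, 76]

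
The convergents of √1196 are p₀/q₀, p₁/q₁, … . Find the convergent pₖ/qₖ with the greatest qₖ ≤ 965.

28877/835

√1196 = [34; 1, 1, 2, 1, 1, 68, …] (period length 6).
Convergents:
  p_0/q_0 = 34/1
  p_1/q_1 = 35/1
  p_2/q_2 = 69/2
  p_3/q_3 = 173/5
  p_4/q_4 = 242/7
  p_5/q_5 = 415/12
  p_6/q_6 = 28462/823
  p_7/q_7 = 28877/835
  p_8/q_8 = 57339/1658
q_7 = 835 ≤ 965 < 1658 = q_8, so the answer is 28877/835.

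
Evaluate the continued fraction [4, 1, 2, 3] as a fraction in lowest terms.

Using pₖ = aₖpₖ₋₁ + pₖ₋₂ and qₖ = aₖqₖ₋₁ + qₖ₋₂:
  k=0: a=4, p=4, q=1
  k=1: a=1, p=5, q=1
  k=2: a=2, p=14, q=3
  k=3: a=3, p=47, q=10

47/10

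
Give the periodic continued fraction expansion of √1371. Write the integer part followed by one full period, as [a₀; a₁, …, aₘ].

a₀ = ⌊√1371⌋ = 37.
With m₀=0, d₀=1 and mₖ₊₁ = dₖaₖ − mₖ, dₖ₊₁ = (n − mₖ₊₁²)/dₖ, aₖ₊₁ = ⌊(a₀+mₖ₊₁)/dₖ₊₁⌋:
  k=1: m=37, d=2, a=37
  k=2: m=37, d=1, a=74
d=1 and a=2a₀=74 at k=2, so the next step gives (m, d) = (37, 2) again — its k=1 value — and the period has length 2.

[37; 37, 74]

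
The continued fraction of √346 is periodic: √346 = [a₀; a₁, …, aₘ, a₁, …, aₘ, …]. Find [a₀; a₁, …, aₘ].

[18; 1, 1, 1, 1, 36]

a₀ = ⌊√346⌋ = 18.
With m₀=0, d₀=1 and mₖ₊₁ = dₖaₖ − mₖ, dₖ₊₁ = (n − mₖ₊₁²)/dₖ, aₖ₊₁ = ⌊(a₀+mₖ₊₁)/dₖ₊₁⌋:
  k=1: m=18, d=22, a=1
  k=2: m=4, d=15, a=1
  k=3: m=11, d=15, a=1
  k=4: m=4, d=22, a=1
  k=5: m=18, d=1, a=36
d=1 and a=2a₀=36 at k=5, so the next step gives (m, d) = (18, 22) again — its k=1 value — and the period has length 5.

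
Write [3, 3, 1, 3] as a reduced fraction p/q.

49/15

Using pₖ = aₖpₖ₋₁ + pₖ₋₂ and qₖ = aₖqₖ₋₁ + qₖ₋₂:
  k=0: a=3, p=3, q=1
  k=1: a=3, p=10, q=3
  k=2: a=1, p=13, q=4
  k=3: a=3, p=49, q=15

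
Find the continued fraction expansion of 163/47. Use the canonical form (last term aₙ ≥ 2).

[3; 2, 7, 3]

163 = 3·47 + 22
47 = 2·22 + 3
22 = 7·3 + 1
3 = 3·1 + 0  (stop)
So 163/47 = [3; 2, 7, 3].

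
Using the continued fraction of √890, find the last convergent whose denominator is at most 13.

179/6

√890 = [29; 1, 4, 1, 58, …] (period length 4).
Convergents:
  p_0/q_0 = 29/1
  p_1/q_1 = 30/1
  p_2/q_2 = 149/5
  p_3/q_3 = 179/6
  p_4/q_4 = 10531/353
q_3 = 6 ≤ 13 < 353 = q_4, so the answer is 179/6.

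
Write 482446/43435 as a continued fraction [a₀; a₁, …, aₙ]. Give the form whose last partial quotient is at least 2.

482446 = 11·43435 + 4661
43435 = 9·4661 + 1486
4661 = 3·1486 + 203
1486 = 7·203 + 65
203 = 3·65 + 8
65 = 8·8 + 1
8 = 8·1 + 0  (stop)
So 482446/43435 = [11; 9, 3, 7, 3, 8, 8].

[11; 9, 3, 7, 3, 8, 8]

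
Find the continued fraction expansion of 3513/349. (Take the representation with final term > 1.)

[10; 15, 5, 1, 3]

3513 = 10×349 + 23
349 = 15×23 + 4
23 = 5×4 + 3
4 = 1×3 + 1
3 = 3×1 + 0  (stop)
So 3513/349 = [10; 15, 5, 1, 3].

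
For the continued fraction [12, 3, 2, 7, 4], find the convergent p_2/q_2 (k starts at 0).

86/7

Using pₖ = aₖpₖ₋₁ + pₖ₋₂, qₖ = aₖqₖ₋₁ + qₖ₋₂ (with p₋₁=1, p₋₂=0, q₋₁=0, q₋₂=1):
  k=0: a=12, p=12, q=1
  k=1: a=3, p=37, q=3
  k=2: a=2, p=86, q=7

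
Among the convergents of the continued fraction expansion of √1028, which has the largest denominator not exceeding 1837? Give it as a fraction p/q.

√1028 = [32; 16, 64, …] (period length 2).
Convergents:
  p_0/q_0 = 32/1
  p_1/q_1 = 513/16
  p_2/q_2 = 32864/1025
  p_3/q_3 = 526337/16416
q_2 = 1025 ≤ 1837 < 16416 = q_3, so the answer is 32864/1025.

32864/1025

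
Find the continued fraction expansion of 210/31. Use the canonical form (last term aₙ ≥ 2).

[6; 1, 3, 2, 3]

210 = 6*31 + 24
31 = 1*24 + 7
24 = 3*7 + 3
7 = 2*3 + 1
3 = 3*1 + 0  (stop)
So 210/31 = [6; 1, 3, 2, 3].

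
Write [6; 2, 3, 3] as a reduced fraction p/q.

Using pₖ = aₖpₖ₋₁ + pₖ₋₂ and qₖ = aₖqₖ₋₁ + qₖ₋₂:
  k=0: a=6, p=6, q=1
  k=1: a=2, p=13, q=2
  k=2: a=3, p=45, q=7
  k=3: a=3, p=148, q=23

148/23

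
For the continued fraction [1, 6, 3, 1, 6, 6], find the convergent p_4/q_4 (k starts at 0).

Using pₖ = aₖpₖ₋₁ + pₖ₋₂, qₖ = aₖqₖ₋₁ + qₖ₋₂ (with p₋₁=1, p₋₂=0, q₋₁=0, q₋₂=1):
  k=0: a=1, p=1, q=1
  k=1: a=6, p=7, q=6
  k=2: a=3, p=22, q=19
  k=3: a=1, p=29, q=25
  k=4: a=6, p=196, q=169

196/169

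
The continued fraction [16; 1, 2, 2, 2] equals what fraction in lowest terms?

Fold from the inside: start with 2/1.
  2 + 1/2 = 5/2
  2 + 2/5 = 12/5
  1 + 5/12 = 17/12
  16 + 12/17 = 284/17

284/17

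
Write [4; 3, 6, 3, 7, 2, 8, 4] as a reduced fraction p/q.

141197/32710

Fold from the inside: start with 4/1.
  8 + 1/4 = 33/4
  2 + 4/33 = 70/33
  7 + 33/70 = 523/70
  3 + 70/523 = 1639/523
  6 + 523/1639 = 10357/1639
  3 + 1639/10357 = 32710/10357
  4 + 10357/32710 = 141197/32710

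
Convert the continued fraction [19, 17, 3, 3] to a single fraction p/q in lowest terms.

3297/173

Using pₖ = aₖpₖ₋₁ + pₖ₋₂ and qₖ = aₖqₖ₋₁ + qₖ₋₂:
  k=0: a=19, p=19, q=1
  k=1: a=17, p=324, q=17
  k=2: a=3, p=991, q=52
  k=3: a=3, p=3297, q=173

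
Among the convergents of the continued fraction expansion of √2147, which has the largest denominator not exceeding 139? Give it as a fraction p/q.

√2147 = [46; 2, 1, 45, 1, 2, 92, …] (period length 6).
Convergents:
  p_0/q_0 = 46/1
  p_1/q_1 = 93/2
  p_2/q_2 = 139/3
  p_3/q_3 = 6348/137
  p_4/q_4 = 6487/140
q_3 = 137 ≤ 139 < 140 = q_4, so the answer is 6348/137.

6348/137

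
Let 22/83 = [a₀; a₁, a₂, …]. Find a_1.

3

22 = 0·83 + 22   →  a_0 = 0
83 = 3·22 + 17   →  a_1 = 3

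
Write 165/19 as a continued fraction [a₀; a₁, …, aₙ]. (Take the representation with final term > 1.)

[8; 1, 2, 6]

165 = 8·19 + 13
19 = 1·13 + 6
13 = 2·6 + 1
6 = 6·1 + 0  (stop)
So 165/19 = [8; 1, 2, 6].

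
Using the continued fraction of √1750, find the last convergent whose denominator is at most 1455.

21042/503

√1750 = [41; 1, 4, 1, 82, …] (period length 4).
Convergents:
  p_0/q_0 = 41/1
  p_1/q_1 = 42/1
  p_2/q_2 = 209/5
  p_3/q_3 = 251/6
  p_4/q_4 = 20791/497
  p_5/q_5 = 21042/503
  p_6/q_6 = 104959/2509
q_5 = 503 ≤ 1455 < 2509 = q_6, so the answer is 21042/503.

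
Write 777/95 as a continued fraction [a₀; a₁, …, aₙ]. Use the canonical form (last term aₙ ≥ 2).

777 = 8·95 + 17
95 = 5·17 + 10
17 = 1·10 + 7
10 = 1·7 + 3
7 = 2·3 + 1
3 = 3·1 + 0  (stop)
So 777/95 = [8; 5, 1, 1, 2, 3].

[8; 5, 1, 1, 2, 3]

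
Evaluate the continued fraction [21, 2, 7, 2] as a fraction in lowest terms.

Fold from the inside: start with 2/1.
  7 + 1/2 = 15/2
  2 + 2/15 = 32/15
  21 + 15/32 = 687/32

687/32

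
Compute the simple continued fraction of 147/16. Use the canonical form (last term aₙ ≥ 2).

[9; 5, 3]

147 = 9×16 + 3
16 = 5×3 + 1
3 = 3×1 + 0  (stop)
So 147/16 = [9; 5, 3].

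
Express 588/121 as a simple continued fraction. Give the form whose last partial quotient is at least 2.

[4; 1, 6, 8, 2]

588 = 4×121 + 104
121 = 1×104 + 17
104 = 6×17 + 2
17 = 8×2 + 1
2 = 2×1 + 0  (stop)
So 588/121 = [4; 1, 6, 8, 2].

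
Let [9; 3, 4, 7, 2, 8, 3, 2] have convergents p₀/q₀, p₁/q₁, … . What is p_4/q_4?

1871/201

Using pₖ = aₖpₖ₋₁ + pₖ₋₂, qₖ = aₖqₖ₋₁ + qₖ₋₂ (with p₋₁=1, p₋₂=0, q₋₁=0, q₋₂=1):
  k=0: a=9, p=9, q=1
  k=1: a=3, p=28, q=3
  k=2: a=4, p=121, q=13
  k=3: a=7, p=875, q=94
  k=4: a=2, p=1871, q=201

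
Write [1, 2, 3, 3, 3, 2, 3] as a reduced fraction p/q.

Using pₖ = aₖpₖ₋₁ + pₖ₋₂ and qₖ = aₖqₖ₋₁ + qₖ₋₂:
  k=0: a=1, p=1, q=1
  k=1: a=2, p=3, q=2
  k=2: a=3, p=10, q=7
  k=3: a=3, p=33, q=23
  k=4: a=3, p=109, q=76
  k=5: a=2, p=251, q=175
  k=6: a=3, p=862, q=601

862/601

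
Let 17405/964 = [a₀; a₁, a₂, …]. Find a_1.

18

17405 = 18·964 + 53   →  a_0 = 18
964 = 18·53 + 10   →  a_1 = 18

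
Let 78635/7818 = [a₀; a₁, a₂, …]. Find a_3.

2

78635 = 10·7818 + 455   →  a_0 = 10
7818 = 17·455 + 83   →  a_1 = 17
455 = 5·83 + 40   →  a_2 = 5
83 = 2·40 + 3   →  a_3 = 2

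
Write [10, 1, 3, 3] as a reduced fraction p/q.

140/13

Fold from the inside: start with 3/1.
  3 + 1/3 = 10/3
  1 + 3/10 = 13/10
  10 + 10/13 = 140/13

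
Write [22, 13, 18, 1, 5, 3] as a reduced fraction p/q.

Using pₖ = aₖpₖ₋₁ + pₖ₋₂ and qₖ = aₖqₖ₋₁ + qₖ₋₂:
  k=0: a=22, p=22, q=1
  k=1: a=13, p=287, q=13
  k=2: a=18, p=5188, q=235
  k=3: a=1, p=5475, q=248
  k=4: a=5, p=32563, q=1475
  k=5: a=3, p=103164, q=4673

103164/4673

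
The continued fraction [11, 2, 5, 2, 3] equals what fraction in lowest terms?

Fold from the inside: start with 3/1.
  2 + 1/3 = 7/3
  5 + 3/7 = 38/7
  2 + 7/38 = 83/38
  11 + 38/83 = 951/83

951/83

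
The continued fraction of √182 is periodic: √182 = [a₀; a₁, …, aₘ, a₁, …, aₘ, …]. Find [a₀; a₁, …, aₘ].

[13; 2, 26]

a₀ = ⌊√182⌋ = 13.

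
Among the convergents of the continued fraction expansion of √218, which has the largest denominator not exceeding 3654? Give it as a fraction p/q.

√218 = [14; 1, 3, 3, 1, 28, …] (period length 5).
Convergents:
  p_0/q_0 = 14/1
  p_1/q_1 = 15/1
  p_2/q_2 = 59/4
  p_3/q_3 = 192/13
  p_4/q_4 = 251/17
  p_5/q_5 = 7220/489
  p_6/q_6 = 7471/506
  p_7/q_7 = 29633/2007
  p_8/q_8 = 96370/6527
q_7 = 2007 ≤ 3654 < 6527 = q_8, so the answer is 29633/2007.

29633/2007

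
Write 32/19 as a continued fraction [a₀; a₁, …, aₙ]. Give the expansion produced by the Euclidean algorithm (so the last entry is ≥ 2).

32 = 1*19 + 13
19 = 1*13 + 6
13 = 2*6 + 1
6 = 6*1 + 0  (stop)
So 32/19 = [1; 1, 2, 6].

[1; 1, 2, 6]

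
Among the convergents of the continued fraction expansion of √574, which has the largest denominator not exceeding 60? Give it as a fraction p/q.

575/24

√574 = [23; 1, 22, 1, 46, …] (period length 4).
Convergents:
  p_0/q_0 = 23/1
  p_1/q_1 = 24/1
  p_2/q_2 = 551/23
  p_3/q_3 = 575/24
  p_4/q_4 = 27001/1127
q_3 = 24 ≤ 60 < 1127 = q_4, so the answer is 575/24.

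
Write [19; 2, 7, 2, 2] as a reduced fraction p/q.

Fold from the inside: start with 2/1.
  2 + 1/2 = 5/2
  7 + 2/5 = 37/5
  2 + 5/37 = 79/37
  19 + 37/79 = 1538/79

1538/79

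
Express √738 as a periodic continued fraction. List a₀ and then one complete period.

[27; 6, 54]

a₀ = ⌊√738⌋ = 27.
With m₀=0, d₀=1 and mₖ₊₁ = dₖaₖ − mₖ, dₖ₊₁ = (n − mₖ₊₁²)/dₖ, aₖ₊₁ = ⌊(a₀+mₖ₊₁)/dₖ₊₁⌋:
  k=1: m=27, d=9, a=6
  k=2: m=27, d=1, a=54
d=1 and a=2a₀=54 at k=2, so the next step gives (m, d) = (27, 9) again — its k=1 value — and the period has length 2.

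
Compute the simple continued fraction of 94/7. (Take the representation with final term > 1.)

[13; 2, 3]

94 = 13×7 + 3
7 = 2×3 + 1
3 = 3×1 + 0  (stop)
So 94/7 = [13; 2, 3].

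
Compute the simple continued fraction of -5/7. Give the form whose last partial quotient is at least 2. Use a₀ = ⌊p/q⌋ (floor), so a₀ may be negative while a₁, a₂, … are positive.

[-1; 3, 2]

-5 = -1*7 + 2
7 = 3*2 + 1
2 = 2*1 + 0  (stop)
So -5/7 = [-1; 3, 2].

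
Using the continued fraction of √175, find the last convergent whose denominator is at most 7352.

53087/4013

√175 = [13; 4, 2, 1, 2, 4, 26, …] (period length 6).
Convergents:
  p_0/q_0 = 13/1
  p_1/q_1 = 53/4
  p_2/q_2 = 119/9
  p_3/q_3 = 172/13
  p_4/q_4 = 463/35
  p_5/q_5 = 2024/153
  p_6/q_6 = 53087/4013
  p_7/q_7 = 214372/16205
q_6 = 4013 ≤ 7352 < 16205 = q_7, so the answer is 53087/4013.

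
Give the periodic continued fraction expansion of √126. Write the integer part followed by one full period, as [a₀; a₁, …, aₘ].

a₀ = ⌊√126⌋ = 11.
With m₀=0, d₀=1 and mₖ₊₁ = dₖaₖ − mₖ, dₖ₊₁ = (n − mₖ₊₁²)/dₖ, aₖ₊₁ = ⌊(a₀+mₖ₊₁)/dₖ₊₁⌋:
  k=1: m=11, d=5, a=4
  k=2: m=9, d=9, a=2
  k=3: m=9, d=5, a=4
  k=4: m=11, d=1, a=22
d=1 and a=2a₀=22 at k=4, so the next step gives (m, d) = (11, 5) again — its k=1 value — and the period has length 4.

[11; 4, 2, 4, 22]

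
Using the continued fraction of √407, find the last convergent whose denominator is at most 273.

2663/132

√407 = [20; 5, 1, 2, 1, 5, 40, …] (period length 6).
Convergents:
  p_0/q_0 = 20/1
  p_1/q_1 = 101/5
  p_2/q_2 = 121/6
  p_3/q_3 = 343/17
  p_4/q_4 = 464/23
  p_5/q_5 = 2663/132
  p_6/q_6 = 106984/5303
q_5 = 132 ≤ 273 < 5303 = q_6, so the answer is 2663/132.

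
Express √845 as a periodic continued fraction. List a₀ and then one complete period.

a₀ = ⌊√845⌋ = 29.

[29; 14, 1, 1, 14, 58]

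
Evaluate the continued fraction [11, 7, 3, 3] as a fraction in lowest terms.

813/73

Fold from the inside: start with 3/1.
  3 + 1/3 = 10/3
  7 + 3/10 = 73/10
  11 + 10/73 = 813/73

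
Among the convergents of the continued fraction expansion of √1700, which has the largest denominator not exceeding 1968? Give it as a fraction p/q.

√1700 = [41; 4, 3, 20, 3, 4, 82, …] (period length 6).
Convergents:
  p_0/q_0 = 41/1
  p_1/q_1 = 165/4
  p_2/q_2 = 536/13
  p_3/q_3 = 10885/264
  p_4/q_4 = 33191/805
  p_5/q_5 = 143649/3484
q_4 = 805 ≤ 1968 < 3484 = q_5, so the answer is 33191/805.

33191/805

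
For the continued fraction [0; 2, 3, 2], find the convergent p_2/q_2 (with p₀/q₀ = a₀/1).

Using pₖ = aₖpₖ₋₁ + pₖ₋₂, qₖ = aₖqₖ₋₁ + qₖ₋₂ (with p₋₁=1, p₋₂=0, q₋₁=0, q₋₂=1):
  k=0: a=0, p=0, q=1
  k=1: a=2, p=1, q=2
  k=2: a=3, p=3, q=7

3/7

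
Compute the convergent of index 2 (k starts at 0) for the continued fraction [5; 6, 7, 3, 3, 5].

222/43

Using pₖ = aₖpₖ₋₁ + pₖ₋₂, qₖ = aₖqₖ₋₁ + qₖ₋₂ (with p₋₁=1, p₋₂=0, q₋₁=0, q₋₂=1):
  k=0: a=5, p=5, q=1
  k=1: a=6, p=31, q=6
  k=2: a=7, p=222, q=43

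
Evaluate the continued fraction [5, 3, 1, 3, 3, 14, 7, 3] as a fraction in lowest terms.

Using pₖ = aₖpₖ₋₁ + pₖ₋₂ and qₖ = aₖqₖ₋₁ + qₖ₋₂:
  k=0: a=5, p=5, q=1
  k=1: a=3, p=16, q=3
  k=2: a=1, p=21, q=4
  k=3: a=3, p=79, q=15
  k=4: a=3, p=258, q=49
  k=5: a=14, p=3691, q=701
  k=6: a=7, p=26095, q=4956
  k=7: a=3, p=81976, q=15569

81976/15569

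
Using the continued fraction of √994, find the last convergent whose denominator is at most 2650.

√994 = [31; 1, 1, 8, 1, 1, 62, …] (period length 6).
Convergents:
  p_0/q_0 = 31/1
  p_1/q_1 = 32/1
  p_2/q_2 = 63/2
  p_3/q_3 = 536/17
  p_4/q_4 = 599/19
  p_5/q_5 = 1135/36
  p_6/q_6 = 70969/2251
  p_7/q_7 = 72104/2287
  p_8/q_8 = 143073/4538
q_7 = 2287 ≤ 2650 < 4538 = q_8, so the answer is 72104/2287.

72104/2287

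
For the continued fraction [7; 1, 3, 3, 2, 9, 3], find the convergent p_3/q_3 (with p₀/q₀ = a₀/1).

Using pₖ = aₖpₖ₋₁ + pₖ₋₂, qₖ = aₖqₖ₋₁ + qₖ₋₂ (with p₋₁=1, p₋₂=0, q₋₁=0, q₋₂=1):
  k=0: a=7, p=7, q=1
  k=1: a=1, p=8, q=1
  k=2: a=3, p=31, q=4
  k=3: a=3, p=101, q=13

101/13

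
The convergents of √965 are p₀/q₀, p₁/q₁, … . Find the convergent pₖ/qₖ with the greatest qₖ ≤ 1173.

√965 = [31; 15, 1, 1, 15, 62, …] (period length 5).
Convergents:
  p_0/q_0 = 31/1
  p_1/q_1 = 466/15
  p_2/q_2 = 497/16
  p_3/q_3 = 963/31
  p_4/q_4 = 14942/481
  p_5/q_5 = 927367/29853
q_4 = 481 ≤ 1173 < 29853 = q_5, so the answer is 14942/481.

14942/481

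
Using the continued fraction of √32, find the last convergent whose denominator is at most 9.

17/3

√32 = [5; 1, 1, 1, 10, …] (period length 4).
Convergents:
  p_0/q_0 = 5/1
  p_1/q_1 = 6/1
  p_2/q_2 = 11/2
  p_3/q_3 = 17/3
  p_4/q_4 = 181/32
q_3 = 3 ≤ 9 < 32 = q_4, so the answer is 17/3.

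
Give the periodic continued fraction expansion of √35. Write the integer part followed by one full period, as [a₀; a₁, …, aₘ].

[5; 1, 10]

a₀ = ⌊√35⌋ = 5.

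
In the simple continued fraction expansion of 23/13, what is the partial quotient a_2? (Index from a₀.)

23 = 1·13 + 10   →  a_0 = 1
13 = 1·10 + 3   →  a_1 = 1
10 = 3·3 + 1   →  a_2 = 3

3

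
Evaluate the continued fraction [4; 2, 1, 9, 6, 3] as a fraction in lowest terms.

2433/560

Fold from the inside: start with 3/1.
  6 + 1/3 = 19/3
  9 + 3/19 = 174/19
  1 + 19/174 = 193/174
  2 + 174/193 = 560/193
  4 + 193/560 = 2433/560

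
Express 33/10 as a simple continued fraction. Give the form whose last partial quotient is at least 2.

[3; 3, 3]

33 = 3*10 + 3
10 = 3*3 + 1
3 = 3*1 + 0  (stop)
So 33/10 = [3; 3, 3].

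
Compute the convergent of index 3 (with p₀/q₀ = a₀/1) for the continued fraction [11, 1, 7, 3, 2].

Using pₖ = aₖpₖ₋₁ + pₖ₋₂, qₖ = aₖqₖ₋₁ + qₖ₋₂ (with p₋₁=1, p₋₂=0, q₋₁=0, q₋₂=1):
  k=0: a=11, p=11, q=1
  k=1: a=1, p=12, q=1
  k=2: a=7, p=95, q=8
  k=3: a=3, p=297, q=25

297/25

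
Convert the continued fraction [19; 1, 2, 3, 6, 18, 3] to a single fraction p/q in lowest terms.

68846/3495

Fold from the inside: start with 3/1.
  18 + 1/3 = 55/3
  6 + 3/55 = 333/55
  3 + 55/333 = 1054/333
  2 + 333/1054 = 2441/1054
  1 + 1054/2441 = 3495/2441
  19 + 2441/3495 = 68846/3495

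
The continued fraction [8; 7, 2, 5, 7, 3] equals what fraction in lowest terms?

15040/1849

Using pₖ = aₖpₖ₋₁ + pₖ₋₂ and qₖ = aₖqₖ₋₁ + qₖ₋₂:
  k=0: a=8, p=8, q=1
  k=1: a=7, p=57, q=7
  k=2: a=2, p=122, q=15
  k=3: a=5, p=667, q=82
  k=4: a=7, p=4791, q=589
  k=5: a=3, p=15040, q=1849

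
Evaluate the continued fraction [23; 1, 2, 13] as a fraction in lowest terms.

Fold from the inside: start with 13/1.
  2 + 1/13 = 27/13
  1 + 13/27 = 40/27
  23 + 27/40 = 947/40

947/40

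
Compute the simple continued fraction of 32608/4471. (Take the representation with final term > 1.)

[7; 3, 2, 2, 3, 2, 5, 6]

32608 = 7·4471 + 1311
4471 = 3·1311 + 538
1311 = 2·538 + 235
538 = 2·235 + 68
235 = 3·68 + 31
68 = 2·31 + 6
31 = 5·6 + 1
6 = 6·1 + 0  (stop)
So 32608/4471 = [7; 3, 2, 2, 3, 2, 5, 6].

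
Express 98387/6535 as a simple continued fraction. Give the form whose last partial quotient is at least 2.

98387 = 15·6535 + 362
6535 = 18·362 + 19
362 = 19·19 + 1
19 = 19·1 + 0  (stop)
So 98387/6535 = [15; 18, 19, 19].

[15; 18, 19, 19]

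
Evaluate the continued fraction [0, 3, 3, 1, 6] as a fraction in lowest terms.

27/88

Fold from the inside: start with 6/1.
  1 + 1/6 = 7/6
  3 + 6/7 = 27/7
  3 + 7/27 = 88/27
  0 + 27/88 = 27/88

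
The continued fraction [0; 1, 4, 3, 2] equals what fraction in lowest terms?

Fold from the inside: start with 2/1.
  3 + 1/2 = 7/2
  4 + 2/7 = 30/7
  1 + 7/30 = 37/30
  0 + 30/37 = 30/37

30/37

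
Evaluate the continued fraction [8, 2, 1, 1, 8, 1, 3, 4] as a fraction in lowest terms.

6683/796

Using pₖ = aₖpₖ₋₁ + pₖ₋₂ and qₖ = aₖqₖ₋₁ + qₖ₋₂:
  k=0: a=8, p=8, q=1
  k=1: a=2, p=17, q=2
  k=2: a=1, p=25, q=3
  k=3: a=1, p=42, q=5
  k=4: a=8, p=361, q=43
  k=5: a=1, p=403, q=48
  k=6: a=3, p=1570, q=187
  k=7: a=4, p=6683, q=796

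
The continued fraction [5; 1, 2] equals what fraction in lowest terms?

Using pₖ = aₖpₖ₋₁ + pₖ₋₂ and qₖ = aₖqₖ₋₁ + qₖ₋₂:
  k=0: a=5, p=5, q=1
  k=1: a=1, p=6, q=1
  k=2: a=2, p=17, q=3

17/3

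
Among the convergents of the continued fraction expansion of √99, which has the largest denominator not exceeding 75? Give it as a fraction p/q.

√99 = [9; 1, 18, …] (period length 2).
Convergents:
  p_0/q_0 = 9/1
  p_1/q_1 = 10/1
  p_2/q_2 = 189/19
  p_3/q_3 = 199/20
  p_4/q_4 = 3771/379
q_3 = 20 ≤ 75 < 379 = q_4, so the answer is 199/20.

199/20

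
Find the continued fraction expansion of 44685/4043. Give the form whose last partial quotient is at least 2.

[11; 19, 14, 7, 2]

44685 = 11·4043 + 212
4043 = 19·212 + 15
212 = 14·15 + 2
15 = 7·2 + 1
2 = 2·1 + 0  (stop)
So 44685/4043 = [11; 19, 14, 7, 2].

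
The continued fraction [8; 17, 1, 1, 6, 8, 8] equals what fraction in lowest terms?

121661/15100

Using pₖ = aₖpₖ₋₁ + pₖ₋₂ and qₖ = aₖqₖ₋₁ + qₖ₋₂:
  k=0: a=8, p=8, q=1
  k=1: a=17, p=137, q=17
  k=2: a=1, p=145, q=18
  k=3: a=1, p=282, q=35
  k=4: a=6, p=1837, q=228
  k=5: a=8, p=14978, q=1859
  k=6: a=8, p=121661, q=15100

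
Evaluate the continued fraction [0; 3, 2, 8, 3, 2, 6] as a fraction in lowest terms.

Using pₖ = aₖpₖ₋₁ + pₖ₋₂ and qₖ = aₖqₖ₋₁ + qₖ₋₂:
  k=0: a=0, p=0, q=1
  k=1: a=3, p=1, q=3
  k=2: a=2, p=2, q=7
  k=3: a=8, p=17, q=59
  k=4: a=3, p=53, q=184
  k=5: a=2, p=123, q=427
  k=6: a=6, p=791, q=2746

791/2746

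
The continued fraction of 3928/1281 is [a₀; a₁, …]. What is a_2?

14

3928 = 3·1281 + 85   →  a_0 = 3
1281 = 15·85 + 6   →  a_1 = 15
85 = 14·6 + 1   →  a_2 = 14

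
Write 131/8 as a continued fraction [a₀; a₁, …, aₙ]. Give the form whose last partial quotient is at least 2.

131 = 16*8 + 3
8 = 2*3 + 2
3 = 1*2 + 1
2 = 2*1 + 0  (stop)
So 131/8 = [16; 2, 1, 2].

[16; 2, 1, 2]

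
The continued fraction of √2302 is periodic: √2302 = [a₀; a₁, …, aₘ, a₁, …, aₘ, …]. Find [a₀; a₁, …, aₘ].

a₀ = ⌊√2302⌋ = 47.
With m₀=0, d₀=1 and mₖ₊₁ = dₖaₖ − mₖ, dₖ₊₁ = (n − mₖ₊₁²)/dₖ, aₖ₊₁ = ⌊(a₀+mₖ₊₁)/dₖ₊₁⌋:
  k=1: m=47, d=93, a=1
  k=2: m=46, d=2, a=46
  k=3: m=46, d=93, a=1
  k=4: m=47, d=1, a=94
d=1 and a=2a₀=94 at k=4, so the next step gives (m, d) = (47, 93) again — its k=1 value — and the period has length 4.

[47; 1, 46, 1, 94]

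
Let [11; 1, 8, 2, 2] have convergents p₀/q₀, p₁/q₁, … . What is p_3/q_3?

Using pₖ = aₖpₖ₋₁ + pₖ₋₂, qₖ = aₖqₖ₋₁ + qₖ₋₂ (with p₋₁=1, p₋₂=0, q₋₁=0, q₋₂=1):
  k=0: a=11, p=11, q=1
  k=1: a=1, p=12, q=1
  k=2: a=8, p=107, q=9
  k=3: a=2, p=226, q=19

226/19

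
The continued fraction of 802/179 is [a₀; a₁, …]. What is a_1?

2

802 = 4·179 + 86   →  a_0 = 4
179 = 2·86 + 7   →  a_1 = 2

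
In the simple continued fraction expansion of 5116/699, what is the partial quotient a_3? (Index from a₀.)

5116 = 7·699 + 223   →  a_0 = 7
699 = 3·223 + 30   →  a_1 = 3
223 = 7·30 + 13   →  a_2 = 7
30 = 2·13 + 4   →  a_3 = 2

2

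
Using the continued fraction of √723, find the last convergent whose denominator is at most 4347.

104086/3871

√723 = [26; 1, 7, 1, 52, …] (period length 4).
Convergents:
  p_0/q_0 = 26/1
  p_1/q_1 = 27/1
  p_2/q_2 = 215/8
  p_3/q_3 = 242/9
  p_4/q_4 = 12799/476
  p_5/q_5 = 13041/485
  p_6/q_6 = 104086/3871
  p_7/q_7 = 117127/4356
q_6 = 3871 ≤ 4347 < 4356 = q_7, so the answer is 104086/3871.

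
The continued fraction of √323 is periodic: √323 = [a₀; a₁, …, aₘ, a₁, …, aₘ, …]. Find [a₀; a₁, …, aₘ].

a₀ = ⌊√323⌋ = 17.
With m₀=0, d₀=1 and mₖ₊₁ = dₖaₖ − mₖ, dₖ₊₁ = (n − mₖ₊₁²)/dₖ, aₖ₊₁ = ⌊(a₀+mₖ₊₁)/dₖ₊₁⌋:
  k=1: m=17, d=34, a=1
  k=2: m=17, d=1, a=34
d=1 and a=2a₀=34 at k=2, so the next step gives (m, d) = (17, 34) again — its k=1 value — and the period has length 2.

[17; 1, 34]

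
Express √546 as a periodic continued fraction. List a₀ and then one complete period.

[23; 2, 1, 2, 1, 2, 46]

a₀ = ⌊√546⌋ = 23.
With m₀=0, d₀=1 and mₖ₊₁ = dₖaₖ − mₖ, dₖ₊₁ = (n − mₖ₊₁²)/dₖ, aₖ₊₁ = ⌊(a₀+mₖ₊₁)/dₖ₊₁⌋:
  k=1: m=23, d=17, a=2
  k=2: m=11, d=25, a=1
  k=3: m=14, d=14, a=2
  k=4: m=14, d=25, a=1
  k=5: m=11, d=17, a=2
  k=6: m=23, d=1, a=46
d=1 and a=2a₀=46 at k=6, so the next step gives (m, d) = (23, 17) again — its k=1 value — and the period has length 6.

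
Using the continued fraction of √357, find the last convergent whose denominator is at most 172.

3042/161

√357 = [18; 1, 8, 2, 8, 1, 36, …] (period length 6).
Convergents:
  p_0/q_0 = 18/1
  p_1/q_1 = 19/1
  p_2/q_2 = 170/9
  p_3/q_3 = 359/19
  p_4/q_4 = 3042/161
  p_5/q_5 = 3401/180
q_4 = 161 ≤ 172 < 180 = q_5, so the answer is 3042/161.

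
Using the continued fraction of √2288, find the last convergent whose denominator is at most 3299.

137233/2869

√2288 = [47; 1, 4, 1, 94, …] (period length 4).
Convergents:
  p_0/q_0 = 47/1
  p_1/q_1 = 48/1
  p_2/q_2 = 239/5
  p_3/q_3 = 287/6
  p_4/q_4 = 27217/569
  p_5/q_5 = 27504/575
  p_6/q_6 = 137233/2869
  p_7/q_7 = 164737/3444
q_6 = 2869 ≤ 3299 < 3444 = q_7, so the answer is 137233/2869.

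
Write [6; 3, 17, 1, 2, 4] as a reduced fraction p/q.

Fold from the inside: start with 4/1.
  2 + 1/4 = 9/4
  1 + 4/9 = 13/9
  17 + 9/13 = 230/13
  3 + 13/230 = 703/230
  6 + 230/703 = 4448/703

4448/703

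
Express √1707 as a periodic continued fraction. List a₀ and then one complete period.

[41; 3, 6, 41, 6, 3, 82]

a₀ = ⌊√1707⌋ = 41.
With m₀=0, d₀=1 and mₖ₊₁ = dₖaₖ − mₖ, dₖ₊₁ = (n − mₖ₊₁²)/dₖ, aₖ₊₁ = ⌊(a₀+mₖ₊₁)/dₖ₊₁⌋:
  k=1: m=41, d=26, a=3
  k=2: m=37, d=13, a=6
  k=3: m=41, d=2, a=41
  k=4: m=41, d=13, a=6
  k=5: m=37, d=26, a=3
  k=6: m=41, d=1, a=82
d=1 and a=2a₀=82 at k=6, so the next step gives (m, d) = (41, 26) again — its k=1 value — and the period has length 6.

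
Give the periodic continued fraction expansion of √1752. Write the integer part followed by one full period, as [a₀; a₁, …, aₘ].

[41; 1, 5, 1, 82]

a₀ = ⌊√1752⌋ = 41.
With m₀=0, d₀=1 and mₖ₊₁ = dₖaₖ − mₖ, dₖ₊₁ = (n − mₖ₊₁²)/dₖ, aₖ₊₁ = ⌊(a₀+mₖ₊₁)/dₖ₊₁⌋:
  k=1: m=41, d=71, a=1
  k=2: m=30, d=12, a=5
  k=3: m=30, d=71, a=1
  k=4: m=41, d=1, a=82
d=1 and a=2a₀=82 at k=4, so the next step gives (m, d) = (41, 71) again — its k=1 value — and the period has length 4.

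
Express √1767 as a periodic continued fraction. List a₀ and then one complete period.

[42; 28, 84]

a₀ = ⌊√1767⌋ = 42.
With m₀=0, d₀=1 and mₖ₊₁ = dₖaₖ − mₖ, dₖ₊₁ = (n − mₖ₊₁²)/dₖ, aₖ₊₁ = ⌊(a₀+mₖ₊₁)/dₖ₊₁⌋:
  k=1: m=42, d=3, a=28
  k=2: m=42, d=1, a=84
d=1 and a=2a₀=84 at k=2, so the next step gives (m, d) = (42, 3) again — its k=1 value — and the period has length 2.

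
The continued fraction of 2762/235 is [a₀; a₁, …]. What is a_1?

2762 = 11·235 + 177   →  a_0 = 11
235 = 1·177 + 58   →  a_1 = 1

1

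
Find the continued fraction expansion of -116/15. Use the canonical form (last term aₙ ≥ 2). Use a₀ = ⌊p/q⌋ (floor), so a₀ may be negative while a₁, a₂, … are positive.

-116 = -8×15 + 4
15 = 3×4 + 3
4 = 1×3 + 1
3 = 3×1 + 0  (stop)
So -116/15 = [-8; 3, 1, 3].

[-8; 3, 1, 3]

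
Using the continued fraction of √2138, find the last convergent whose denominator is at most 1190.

21131/457

√2138 = [46; 4, 5, 5, 4, 92, …] (period length 5).
Convergents:
  p_0/q_0 = 46/1
  p_1/q_1 = 185/4
  p_2/q_2 = 971/21
  p_3/q_3 = 5040/109
  p_4/q_4 = 21131/457
  p_5/q_5 = 1949092/42153
q_4 = 457 ≤ 1190 < 42153 = q_5, so the answer is 21131/457.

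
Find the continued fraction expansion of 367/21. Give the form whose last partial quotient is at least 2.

[17; 2, 10]

367 = 17·21 + 10
21 = 2·10 + 1
10 = 10·1 + 0  (stop)
So 367/21 = [17; 2, 10].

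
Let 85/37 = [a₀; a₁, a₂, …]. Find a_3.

85 = 2·37 + 11   →  a_0 = 2
37 = 3·11 + 4   →  a_1 = 3
11 = 2·4 + 3   →  a_2 = 2
4 = 1·3 + 1   →  a_3 = 1

1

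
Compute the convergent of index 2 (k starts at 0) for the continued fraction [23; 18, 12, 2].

5003/217

Using pₖ = aₖpₖ₋₁ + pₖ₋₂, qₖ = aₖqₖ₋₁ + qₖ₋₂ (with p₋₁=1, p₋₂=0, q₋₁=0, q₋₂=1):
  k=0: a=23, p=23, q=1
  k=1: a=18, p=415, q=18
  k=2: a=12, p=5003, q=217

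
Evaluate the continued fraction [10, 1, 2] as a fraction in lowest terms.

Fold from the inside: start with 2/1.
  1 + 1/2 = 3/2
  10 + 2/3 = 32/3

32/3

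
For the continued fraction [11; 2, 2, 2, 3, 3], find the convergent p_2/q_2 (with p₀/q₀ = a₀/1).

57/5

Using pₖ = aₖpₖ₋₁ + pₖ₋₂, qₖ = aₖqₖ₋₁ + qₖ₋₂ (with p₋₁=1, p₋₂=0, q₋₁=0, q₋₂=1):
  k=0: a=11, p=11, q=1
  k=1: a=2, p=23, q=2
  k=2: a=2, p=57, q=5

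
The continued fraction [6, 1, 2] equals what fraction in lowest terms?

20/3

Using pₖ = aₖpₖ₋₁ + pₖ₋₂ and qₖ = aₖqₖ₋₁ + qₖ₋₂:
  k=0: a=6, p=6, q=1
  k=1: a=1, p=7, q=1
  k=2: a=2, p=20, q=3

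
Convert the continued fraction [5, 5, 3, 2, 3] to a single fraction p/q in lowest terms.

Fold from the inside: start with 3/1.
  2 + 1/3 = 7/3
  3 + 3/7 = 24/7
  5 + 7/24 = 127/24
  5 + 24/127 = 659/127

659/127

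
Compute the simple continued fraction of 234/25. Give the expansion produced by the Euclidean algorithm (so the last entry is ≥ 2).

[9; 2, 1, 3, 2]

234 = 9×25 + 9
25 = 2×9 + 7
9 = 1×7 + 2
7 = 3×2 + 1
2 = 2×1 + 0  (stop)
So 234/25 = [9; 2, 1, 3, 2].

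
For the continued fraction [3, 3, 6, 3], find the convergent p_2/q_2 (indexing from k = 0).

Using pₖ = aₖpₖ₋₁ + pₖ₋₂, qₖ = aₖqₖ₋₁ + qₖ₋₂ (with p₋₁=1, p₋₂=0, q₋₁=0, q₋₂=1):
  k=0: a=3, p=3, q=1
  k=1: a=3, p=10, q=3
  k=2: a=6, p=63, q=19

63/19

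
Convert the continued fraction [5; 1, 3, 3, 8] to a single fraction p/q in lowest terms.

623/108

Fold from the inside: start with 8/1.
  3 + 1/8 = 25/8
  3 + 8/25 = 83/25
  1 + 25/83 = 108/83
  5 + 83/108 = 623/108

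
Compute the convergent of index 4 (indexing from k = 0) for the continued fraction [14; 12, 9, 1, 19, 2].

Using pₖ = aₖpₖ₋₁ + pₖ₋₂, qₖ = aₖqₖ₋₁ + qₖ₋₂ (with p₋₁=1, p₋₂=0, q₋₁=0, q₋₂=1):
  k=0: a=14, p=14, q=1
  k=1: a=12, p=169, q=12
  k=2: a=9, p=1535, q=109
  k=3: a=1, p=1704, q=121
  k=4: a=19, p=33911, q=2408

33911/2408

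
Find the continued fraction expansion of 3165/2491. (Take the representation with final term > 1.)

3165 = 1·2491 + 674
2491 = 3·674 + 469
674 = 1·469 + 205
469 = 2·205 + 59
205 = 3·59 + 28
59 = 2·28 + 3
28 = 9·3 + 1
3 = 3·1 + 0  (stop)
So 3165/2491 = [1; 3, 1, 2, 3, 2, 9, 3].

[1; 3, 1, 2, 3, 2, 9, 3]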